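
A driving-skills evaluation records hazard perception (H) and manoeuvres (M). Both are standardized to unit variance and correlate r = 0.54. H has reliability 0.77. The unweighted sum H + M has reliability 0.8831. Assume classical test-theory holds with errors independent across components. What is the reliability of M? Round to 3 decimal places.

Var(H+M) = 2 + 2·0.54 = 3.080.
True-score variance = ρ_H + ρ_M + 2·0.54, so 0.8831 = (0.77 + ρ_M + 1.08) / 3.080.
ρ_M = 0.8831·3.080 − 0.77 − 1.08 = 0.870.

0.870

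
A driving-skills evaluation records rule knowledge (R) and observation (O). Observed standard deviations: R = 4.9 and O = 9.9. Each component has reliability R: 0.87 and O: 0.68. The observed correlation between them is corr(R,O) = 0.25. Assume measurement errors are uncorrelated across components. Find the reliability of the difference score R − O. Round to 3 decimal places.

Var(R−O) = 4.9² + 9.9² − 2·4.9·9.9·0.25 = 122.02 − 24.255 = 97.765.
Because errors are independent across components, Cov(Tᵢ,Tⱼ) = Cov(Xᵢ,Xⱼ); the off-diagonal part of the true-score variance is the same as above.
True-score variance = [4.9²·0.87 + 9.9²·0.68] − 24.255 = 87.5355 − 24.255 = 63.2805.
Reliability = 63.2805 / 97.765 = 0.647.

0.647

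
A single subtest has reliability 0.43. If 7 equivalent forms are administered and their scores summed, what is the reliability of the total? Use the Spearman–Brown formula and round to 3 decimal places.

ρ_k = kρ / (1 + (k−1)ρ) = 7·0.43 / (1 + 6·0.43) = 3.010 / 3.580 = 0.841.

0.841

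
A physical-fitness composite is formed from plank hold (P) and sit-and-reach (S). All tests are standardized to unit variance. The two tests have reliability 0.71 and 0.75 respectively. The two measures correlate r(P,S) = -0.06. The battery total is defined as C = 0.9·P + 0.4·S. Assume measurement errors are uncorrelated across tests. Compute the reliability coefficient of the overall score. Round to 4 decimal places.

Var(C) = 0.9² + 0.4² + 2·[0.36·(-0.06)] = 0.97 − 0.0432 = 0.9268.
Because errors are independent across components, Cov(Tᵢ,Tⱼ) = Cov(Xᵢ,Xⱼ); the off-diagonal part of the true-score variance is the same as above.
True-score variance = [0.9²·0.71 + 0.4²·0.75] − 0.0432 = 0.6951 − 0.0432 = 0.6519.
Reliability = 0.6519 / 0.9268 = 0.7034.

0.7034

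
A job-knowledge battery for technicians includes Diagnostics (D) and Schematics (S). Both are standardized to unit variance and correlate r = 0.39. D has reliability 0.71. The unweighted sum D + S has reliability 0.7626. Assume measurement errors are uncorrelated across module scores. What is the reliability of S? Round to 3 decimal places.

Var(D+S) = 2 + 2·0.39 = 2.780.
True-score variance = ρ_D + ρ_S + 2·0.39, so 0.7626 = (0.71 + ρ_S + 0.78) / 2.780.
ρ_S = 0.7626·2.780 − 0.71 − 0.78 = 0.630.

0.630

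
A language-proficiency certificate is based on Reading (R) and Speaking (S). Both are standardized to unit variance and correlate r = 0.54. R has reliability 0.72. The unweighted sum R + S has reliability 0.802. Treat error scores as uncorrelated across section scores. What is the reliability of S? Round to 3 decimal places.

0.670

Var(R+S) = 2 + 2·0.54 = 3.080.
True-score variance = ρ_R + ρ_S + 2·0.54, so 0.802 = (0.72 + ρ_S + 1.08) / 3.080.
ρ_S = 0.802·3.080 − 0.72 − 1.08 = 0.670.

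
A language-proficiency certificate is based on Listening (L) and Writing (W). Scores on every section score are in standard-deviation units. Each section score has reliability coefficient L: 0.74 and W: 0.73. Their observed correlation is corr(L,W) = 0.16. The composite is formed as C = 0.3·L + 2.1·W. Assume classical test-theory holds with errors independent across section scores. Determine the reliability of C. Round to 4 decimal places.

0.7418

Var(C) = 0.3² + 2.1² + 2·[0.63·0.16] = 4.5 + 0.2016 = 4.7016.
With uncorrelated errors the cross-covariances are all true-score covariance, so they carry over unchanged; only the diagonal terms shrink to ρᵢσᵢ².
True-score variance = [0.3²·0.74 + 2.1²·0.73] + 0.2016 = 3.2859 + 0.2016 = 3.4875.
Reliability = 3.4875 / 4.7016 = 0.7418.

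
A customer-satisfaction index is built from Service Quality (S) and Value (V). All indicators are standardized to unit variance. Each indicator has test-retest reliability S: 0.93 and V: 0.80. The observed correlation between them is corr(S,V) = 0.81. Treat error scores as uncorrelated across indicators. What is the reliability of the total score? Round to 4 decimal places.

0.9254

Var(S+V) = 2 + 2·[0.81] = 2 + 1.62 = 3.62.
With uncorrelated errors the cross-covariances are all true-score covariance, so they carry over unchanged; only the diagonal terms shrink to ρᵢσᵢ².
True-score variance = [0.93 + 0.80] + 1.62 = 1.73 + 1.62 = 3.35.
Reliability = 3.35 / 3.62 = 0.9254.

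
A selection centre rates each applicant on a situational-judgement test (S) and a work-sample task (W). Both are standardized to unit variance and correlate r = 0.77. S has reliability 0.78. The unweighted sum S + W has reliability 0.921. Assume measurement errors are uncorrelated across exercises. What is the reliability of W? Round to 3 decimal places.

Var(S+W) = 2 + 2·0.77 = 3.540.
True-score variance = ρ_S + ρ_W + 2·0.77, so 0.921 = (0.78 + ρ_W + 1.54) / 3.540.
ρ_W = 0.921·3.540 − 0.78 − 1.54 = 0.940.

0.940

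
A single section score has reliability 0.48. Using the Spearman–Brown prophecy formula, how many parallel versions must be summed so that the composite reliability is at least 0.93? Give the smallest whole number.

k ≥ ρ*(1−ρ₁)/(ρ₁(1−ρ*)) = 0.93·0.52 / (0.48·0.07) = 14.393.
Smallest integer k = 15.

15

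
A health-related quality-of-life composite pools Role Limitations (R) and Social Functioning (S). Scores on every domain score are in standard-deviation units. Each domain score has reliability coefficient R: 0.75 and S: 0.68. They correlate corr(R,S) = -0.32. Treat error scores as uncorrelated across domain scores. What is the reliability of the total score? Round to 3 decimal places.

0.581

Var(R+S) = 2 + 2·[(-0.32)] = 2 − 0.64 = 1.36.
With uncorrelated errors the cross-covariances are all true-score covariance, so they carry over unchanged; only the diagonal terms shrink to ρᵢσᵢ².
True-score variance = [0.75 + 0.68] − 0.64 = 1.43 − 0.64 = 0.79.
Reliability = 0.79 / 1.36 = 0.581.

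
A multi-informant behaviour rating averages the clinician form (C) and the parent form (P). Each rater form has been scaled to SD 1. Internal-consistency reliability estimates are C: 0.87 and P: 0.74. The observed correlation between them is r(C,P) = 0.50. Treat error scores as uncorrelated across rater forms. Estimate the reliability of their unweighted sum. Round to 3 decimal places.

Var(C+P) = 2 + 2·[0.50] = 2 + 1 = 3.
With uncorrelated errors the cross-covariances are all true-score covariance, so they carry over unchanged; only the diagonal terms shrink to ρᵢσᵢ².
True-score variance = [0.87 + 0.74] + 1 = 1.61 + 1 = 2.61.
Reliability = 2.61 / 3 = 0.870.

0.870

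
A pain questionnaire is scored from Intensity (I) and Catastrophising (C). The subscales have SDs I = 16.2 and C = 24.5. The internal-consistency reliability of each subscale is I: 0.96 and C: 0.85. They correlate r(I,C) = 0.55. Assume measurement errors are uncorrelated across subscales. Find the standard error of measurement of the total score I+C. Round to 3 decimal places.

10.027

Var(total) = 862.69 + 436.59 = 1299.28.
True-score variance = 762.155 + 436.59 = 1198.74, so reliability = 0.9226.
Error variance = 1299.28 − 1198.74 = 100.535; SEM = √100.535 = 10.027.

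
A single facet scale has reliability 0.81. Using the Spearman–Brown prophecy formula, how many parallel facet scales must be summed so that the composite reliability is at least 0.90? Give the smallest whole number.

k ≥ ρ*(1−ρ₁)/(ρ₁(1−ρ*)) = 0.90·0.19 / (0.81·0.10) = 2.111.
Smallest integer k = 3.

3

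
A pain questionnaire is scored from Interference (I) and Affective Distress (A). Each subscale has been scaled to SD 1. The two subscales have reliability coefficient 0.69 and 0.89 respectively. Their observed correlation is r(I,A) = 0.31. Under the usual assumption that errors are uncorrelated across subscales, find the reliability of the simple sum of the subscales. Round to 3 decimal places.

0.840

Var(I+A) = 2 + 2·[0.31] = 2 + 0.62 = 2.62.
With uncorrelated errors the cross-covariances are all true-score covariance, so they carry over unchanged; only the diagonal terms shrink to ρᵢσᵢ².
True-score variance = [0.69 + 0.89] + 0.62 = 1.58 + 0.62 = 2.2.
Reliability = 2.2 / 2.62 = 0.840.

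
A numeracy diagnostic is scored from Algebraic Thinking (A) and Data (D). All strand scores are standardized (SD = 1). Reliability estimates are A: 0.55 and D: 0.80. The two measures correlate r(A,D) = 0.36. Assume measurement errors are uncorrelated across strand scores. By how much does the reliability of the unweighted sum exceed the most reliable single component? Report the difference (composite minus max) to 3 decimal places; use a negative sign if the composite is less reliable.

Var(sum) = 2 + 0.72 = 2.72; true-score variance = 1.35 + 0.72 = 2.07; composite reliability = 0.7610.
Max component reliability = 0.8000.
Difference = 0.7610 − 0.8000 = -0.039.

-0.039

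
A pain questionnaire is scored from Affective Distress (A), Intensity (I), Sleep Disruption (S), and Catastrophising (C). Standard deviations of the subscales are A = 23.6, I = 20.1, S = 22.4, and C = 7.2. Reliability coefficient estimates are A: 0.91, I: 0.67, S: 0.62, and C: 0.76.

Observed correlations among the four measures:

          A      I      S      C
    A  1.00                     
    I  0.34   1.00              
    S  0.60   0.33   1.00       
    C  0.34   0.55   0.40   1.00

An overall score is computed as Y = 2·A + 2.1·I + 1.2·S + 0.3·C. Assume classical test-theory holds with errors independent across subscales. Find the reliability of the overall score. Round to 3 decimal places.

Var(Y) = 2²·23.6² + 2.1²·20.1² + 1.2²·22.4² + 0.3²·7.2² + 2·[4.2·23.6·20.1·0.34 + 2.4·23.6·22.4·0.60 + 0.6·23.6·7.2·0.34 + 2.52·20.1·22.4·0.33 + 0.63·20.1·7.2·0.55 + 0.36·22.4·7.2·0.40] = 4736.72 + 3842.16 = 8578.89.
With uncorrelated errors the cross-covariances are all true-score covariance, so they carry over unchanged; only the diagonal terms shrink to ρᵢσᵢ².
True-score variance = [2²·23.6²·0.91 + 2.1²·20.1²·0.67 + 1.2²·22.4²·0.62 + 0.3²·7.2²·0.76] + 3842.16 = 3672.58 + 3842.16 = 7514.74.
Reliability = 7514.74 / 8578.89 = 0.876.

0.876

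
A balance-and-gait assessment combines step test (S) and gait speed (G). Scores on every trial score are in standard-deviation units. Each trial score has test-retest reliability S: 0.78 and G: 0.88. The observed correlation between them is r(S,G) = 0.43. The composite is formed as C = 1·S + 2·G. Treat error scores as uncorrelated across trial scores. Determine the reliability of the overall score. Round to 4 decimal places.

0.8958

Var(C) = 1 + 2² + 2·[2·0.43] = 5 + 1.72 = 6.72.
Because errors are independent across components, Cov(Tᵢ,Tⱼ) = Cov(Xᵢ,Xⱼ); the off-diagonal part of the true-score variance is the same as above.
True-score variance = [0.78 + 2²·0.88] + 1.72 = 4.3 + 1.72 = 6.02.
Reliability = 6.02 / 6.72 = 0.8958.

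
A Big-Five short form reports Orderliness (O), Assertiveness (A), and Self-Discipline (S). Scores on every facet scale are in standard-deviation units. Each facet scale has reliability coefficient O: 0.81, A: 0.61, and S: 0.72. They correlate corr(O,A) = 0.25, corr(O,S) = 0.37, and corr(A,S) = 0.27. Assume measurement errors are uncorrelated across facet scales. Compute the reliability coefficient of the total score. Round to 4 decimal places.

Var(O+A+S) = 3 + 2·[0.25 + 0.37 + 0.27] = 3 + 1.78 = 4.78.
Under uncorrelated errors the observed covariances equal the true-score covariances, so only the own-variance terms attenuate.
True-score variance = [0.81 + 0.61 + 0.72] + 1.78 = 2.14 + 1.78 = 3.92.
Reliability = 3.92 / 4.78 = 0.8201.

0.8201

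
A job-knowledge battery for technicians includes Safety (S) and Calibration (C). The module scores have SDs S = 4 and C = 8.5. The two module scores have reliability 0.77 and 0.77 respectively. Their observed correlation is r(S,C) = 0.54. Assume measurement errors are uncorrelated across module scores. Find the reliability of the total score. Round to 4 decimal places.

Var(S+C) = 4² + 8.5² + 2·[4·8.5·0.54] = 88.25 + 36.72 = 124.97.
Because errors are independent across components, Cov(Tᵢ,Tⱼ) = Cov(Xᵢ,Xⱼ); the off-diagonal part of the true-score variance is the same as above.
True-score variance = [4²·0.77 + 8.5²·0.77] + 36.72 = 67.9525 + 36.72 = 104.672.
Reliability = 104.672 / 124.97 = 0.8376.

0.8376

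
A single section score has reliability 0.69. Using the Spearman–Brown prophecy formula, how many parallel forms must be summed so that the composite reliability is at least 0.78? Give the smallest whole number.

k ≥ ρ*(1−ρ₁)/(ρ₁(1−ρ*)) = 0.78·0.31 / (0.69·0.22) = 1.593.
Smallest integer k = 2.

2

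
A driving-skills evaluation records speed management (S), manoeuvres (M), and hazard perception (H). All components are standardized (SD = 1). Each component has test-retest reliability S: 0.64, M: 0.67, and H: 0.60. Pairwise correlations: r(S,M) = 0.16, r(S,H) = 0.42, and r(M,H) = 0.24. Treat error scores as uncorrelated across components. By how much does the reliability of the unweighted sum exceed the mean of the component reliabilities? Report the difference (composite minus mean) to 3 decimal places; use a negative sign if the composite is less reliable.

0.128

Var(sum) = 3 + 1.64 = 4.64; true-score variance = 1.91 + 1.64 = 3.55; composite reliability = 0.7651.
Mean component reliability = 0.6367.
Difference = 0.7651 − 0.6367 = 0.128.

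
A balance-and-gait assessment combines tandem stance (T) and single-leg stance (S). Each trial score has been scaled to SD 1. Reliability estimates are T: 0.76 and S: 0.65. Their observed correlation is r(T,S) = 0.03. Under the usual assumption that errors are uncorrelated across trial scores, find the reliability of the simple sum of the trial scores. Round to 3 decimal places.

0.714

Var(T+S) = 2 + 2·[0.03] = 2 + 0.06 = 2.06.
Under uncorrelated errors the observed covariances equal the true-score covariances, so only the own-variance terms attenuate.
True-score variance = [0.76 + 0.65] + 0.06 = 1.41 + 0.06 = 1.47.
Reliability = 1.47 / 2.06 = 0.714.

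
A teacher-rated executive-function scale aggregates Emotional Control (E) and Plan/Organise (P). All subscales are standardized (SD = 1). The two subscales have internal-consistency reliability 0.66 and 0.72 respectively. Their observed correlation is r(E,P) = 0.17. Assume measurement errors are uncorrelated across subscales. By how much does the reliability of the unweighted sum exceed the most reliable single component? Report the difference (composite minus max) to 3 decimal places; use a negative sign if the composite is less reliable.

0.015

Var(sum) = 2 + 0.34 = 2.34; true-score variance = 1.38 + 0.34 = 1.72; composite reliability = 0.7350.
Max component reliability = 0.7200.
Difference = 0.7350 − 0.7200 = 0.015.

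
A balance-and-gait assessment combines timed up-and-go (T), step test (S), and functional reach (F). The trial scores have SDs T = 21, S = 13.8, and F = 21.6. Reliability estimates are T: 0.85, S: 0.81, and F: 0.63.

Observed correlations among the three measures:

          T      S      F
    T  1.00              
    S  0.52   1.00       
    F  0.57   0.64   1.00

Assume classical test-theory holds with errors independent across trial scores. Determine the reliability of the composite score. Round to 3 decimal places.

0.880

Var(T+S+F) = 21² + 13.8² + 21.6² + 2·[21·13.8·0.52 + 21·21.6·0.57 + 13.8·21.6·0.64] = 1098 + 1200.04 = 2298.04.
With uncorrelated errors the cross-covariances are all true-score covariance, so they carry over unchanged; only the diagonal terms shrink to ρᵢσᵢ².
True-score variance = [21²·0.85 + 13.8²·0.81 + 21.6²·0.63] + 1200.04 = 823.039 + 1200.04 = 2023.08.
Reliability = 2023.08 / 2298.04 = 0.880.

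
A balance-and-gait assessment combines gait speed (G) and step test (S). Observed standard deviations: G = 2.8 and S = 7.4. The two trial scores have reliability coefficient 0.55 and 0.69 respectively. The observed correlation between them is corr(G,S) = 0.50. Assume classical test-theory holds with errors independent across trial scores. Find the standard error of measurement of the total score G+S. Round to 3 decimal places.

Var(total) = 62.6 + 20.72 = 83.32.
True-score variance = 42.0964 + 20.72 = 62.8164, so reliability = 0.7539.
Error variance = 83.32 − 62.8164 = 20.5036; SEM = √20.5036 = 4.528.

4.528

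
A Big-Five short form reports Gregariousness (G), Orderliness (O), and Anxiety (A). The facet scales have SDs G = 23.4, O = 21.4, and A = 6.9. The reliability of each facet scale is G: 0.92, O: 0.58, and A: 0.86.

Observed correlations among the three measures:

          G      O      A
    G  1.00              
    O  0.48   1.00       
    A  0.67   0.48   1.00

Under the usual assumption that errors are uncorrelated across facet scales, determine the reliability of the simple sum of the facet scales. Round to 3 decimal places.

0.872

Var(G+O+A) = 23.4² + 21.4² + 6.9² + 2·[23.4·21.4·0.48 + 23.4·6.9·0.67 + 21.4·6.9·0.48] = 1053.13 + 838.84 = 1891.97.
Under uncorrelated errors the observed covariances equal the true-score covariances, so only the own-variance terms attenuate.
True-score variance = [23.4²·0.92 + 21.4²·0.58 + 6.9²·0.86] + 838.84 = 810.317 + 838.84 = 1649.16.
Reliability = 1649.16 / 1891.97 = 0.872.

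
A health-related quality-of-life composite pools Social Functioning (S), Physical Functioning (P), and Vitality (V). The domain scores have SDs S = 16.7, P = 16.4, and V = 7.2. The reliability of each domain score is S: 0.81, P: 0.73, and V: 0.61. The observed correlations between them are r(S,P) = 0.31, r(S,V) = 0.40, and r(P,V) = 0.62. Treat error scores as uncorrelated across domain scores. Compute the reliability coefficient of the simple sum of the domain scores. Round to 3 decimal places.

Var(S+P+V) = 16.7² + 16.4² + 7.2² + 2·[16.7·16.4·0.31 + 16.7·7.2·0.40 + 16.4·7.2·0.62] = 599.69 + 412.417 = 1012.11.
Because errors are independent across components, Cov(Tᵢ,Tⱼ) = Cov(Xᵢ,Xⱼ); the off-diagonal part of the true-score variance is the same as above.
True-score variance = [16.7²·0.81 + 16.4²·0.73 + 7.2²·0.61] + 412.417 = 453.864 + 412.417 = 866.281.
Reliability = 866.281 / 1012.11 = 0.856.

0.856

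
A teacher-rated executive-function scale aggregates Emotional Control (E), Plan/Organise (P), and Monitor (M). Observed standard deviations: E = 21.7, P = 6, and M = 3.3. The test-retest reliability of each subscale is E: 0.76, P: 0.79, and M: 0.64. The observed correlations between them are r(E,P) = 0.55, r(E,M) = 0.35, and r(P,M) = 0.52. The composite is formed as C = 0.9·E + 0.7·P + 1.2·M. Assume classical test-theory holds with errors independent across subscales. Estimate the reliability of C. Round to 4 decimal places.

Var(C) = 0.9²·21.7² + 0.7²·6² + 1.2²·3.3² + 2·[0.63·21.7·6·0.55 + 1.08·21.7·3.3·0.35 + 0.84·6·3.3·0.52] = 414.743 + 161.663 = 576.406.
Under uncorrelated errors the observed covariances equal the true-score covariances, so only the own-variance terms attenuate.
True-score variance = [0.9²·21.7²·0.76 + 0.7²·6²·0.79 + 1.2²·3.3²·0.64] + 161.663 = 313.852 + 161.663 = 475.515.
Reliability = 475.515 / 576.406 = 0.8250.

0.8250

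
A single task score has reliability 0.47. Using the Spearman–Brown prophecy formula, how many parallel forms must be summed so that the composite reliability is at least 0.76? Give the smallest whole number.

k ≥ ρ*(1−ρ₁)/(ρ₁(1−ρ*)) = 0.76·0.53 / (0.47·0.24) = 3.571.
Smallest integer k = 4.

4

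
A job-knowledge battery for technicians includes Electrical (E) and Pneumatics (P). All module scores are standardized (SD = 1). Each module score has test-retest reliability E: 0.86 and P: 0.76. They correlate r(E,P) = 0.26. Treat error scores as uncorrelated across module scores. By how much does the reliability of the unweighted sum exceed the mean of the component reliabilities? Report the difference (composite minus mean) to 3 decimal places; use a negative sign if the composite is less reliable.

0.039

Var(sum) = 2 + 0.52 = 2.52; true-score variance = 1.62 + 0.52 = 2.14; composite reliability = 0.8492.
Mean component reliability = 0.8100.
Difference = 0.8492 − 0.8100 = 0.039.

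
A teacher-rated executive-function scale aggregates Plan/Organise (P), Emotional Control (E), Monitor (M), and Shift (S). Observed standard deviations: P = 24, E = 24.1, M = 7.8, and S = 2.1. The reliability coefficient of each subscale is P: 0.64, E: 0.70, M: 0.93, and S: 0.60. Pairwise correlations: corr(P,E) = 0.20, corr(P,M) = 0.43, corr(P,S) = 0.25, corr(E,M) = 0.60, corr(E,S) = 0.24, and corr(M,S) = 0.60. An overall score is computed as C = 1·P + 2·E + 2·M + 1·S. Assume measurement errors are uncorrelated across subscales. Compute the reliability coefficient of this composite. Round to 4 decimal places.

Var(C) = 24² + 2²·24.1² + 2²·7.8² + 2.1² + 2·[2·24·24.1·0.20 + 2·24·7.8·0.43 + 24·2.1·0.25 + 4·24.1·7.8·0.60 + 2·24.1·2.1·0.24 + 2·7.8·2.1·0.60] = 3147.01 + 1800.11 = 4947.12.
With uncorrelated errors the cross-covariances are all true-score covariance, so they carry over unchanged; only the diagonal terms shrink to ρᵢσᵢ².
True-score variance = [24²·0.64 + 2²·24.1²·0.70 + 2²·7.8²·0.93 + 2.1²·0.60] + 1800.11 = 2223.88 + 1800.11 = 4023.98.
Reliability = 4023.98 / 4947.12 = 0.8134.

0.8134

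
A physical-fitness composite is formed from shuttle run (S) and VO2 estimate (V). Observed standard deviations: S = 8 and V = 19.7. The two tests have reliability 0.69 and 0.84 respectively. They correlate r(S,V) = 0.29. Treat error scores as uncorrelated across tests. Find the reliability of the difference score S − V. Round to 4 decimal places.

Var(S−V) = 8² + 19.7² − 2·8·19.7·0.29 = 452.09 − 91.408 = 360.682.
With uncorrelated errors the cross-covariances are all true-score covariance, so they carry over unchanged; only the diagonal terms shrink to ρᵢσᵢ².
True-score variance = [8²·0.69 + 19.7²·0.84] − 91.408 = 370.156 − 91.408 = 278.748.
Reliability = 278.748 / 360.682 = 0.7728.

0.7728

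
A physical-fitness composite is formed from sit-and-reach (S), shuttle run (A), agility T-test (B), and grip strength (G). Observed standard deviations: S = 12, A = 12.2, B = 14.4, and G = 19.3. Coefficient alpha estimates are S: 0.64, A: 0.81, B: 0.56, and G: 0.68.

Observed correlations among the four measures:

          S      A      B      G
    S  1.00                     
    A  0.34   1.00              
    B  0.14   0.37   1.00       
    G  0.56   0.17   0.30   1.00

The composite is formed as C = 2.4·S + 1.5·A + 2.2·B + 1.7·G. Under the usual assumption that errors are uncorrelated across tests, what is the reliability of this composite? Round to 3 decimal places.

Var(C) = 2.4²·12² + 1.5²·12.2² + 2.2²·14.4² + 1.7²·19.3² + 2·[3.6·12·12.2·0.34 + 5.28·12·14.4·0.14 + 4.08·12·19.3·0.56 + 3.3·12.2·14.4·0.37 + 2.55·12.2·19.3·0.17 + 3.74·14.4·19.3·0.30] = 3244.45 + 2928.98 = 6173.43.
Because errors are independent across components, Cov(Tᵢ,Tⱼ) = Cov(Xᵢ,Xⱼ); the off-diagonal part of the true-score variance is the same as above.
True-score variance = [2.4²·12²·0.64 + 1.5²·12.2²·0.81 + 2.2²·14.4²·0.56 + 1.7²·19.3²·0.68] + 2928.98 = 2096.15 + 2928.98 = 5025.13.
Reliability = 5025.13 / 6173.43 = 0.814.

0.814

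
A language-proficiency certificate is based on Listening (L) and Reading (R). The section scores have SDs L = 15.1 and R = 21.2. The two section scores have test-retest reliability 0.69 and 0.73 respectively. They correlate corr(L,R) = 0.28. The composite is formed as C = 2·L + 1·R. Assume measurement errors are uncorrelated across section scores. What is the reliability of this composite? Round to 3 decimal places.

0.765

Var(C) = 2²·15.1² + 21.2² + 2·[2·15.1·21.2·0.28] = 1361.48 + 358.534 = 1720.01.
Because errors are independent across components, Cov(Tᵢ,Tⱼ) = Cov(Xᵢ,Xⱼ); the off-diagonal part of the true-score variance is the same as above.
True-score variance = [2²·15.1²·0.69 + 21.2²·0.73] + 358.534 = 957.399 + 358.534 = 1315.93.
Reliability = 1315.93 / 1720.01 = 0.765.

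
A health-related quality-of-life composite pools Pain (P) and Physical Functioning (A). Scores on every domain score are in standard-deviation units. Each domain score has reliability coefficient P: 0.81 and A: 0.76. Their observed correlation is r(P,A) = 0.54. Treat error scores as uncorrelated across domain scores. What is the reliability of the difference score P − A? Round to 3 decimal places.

0.533

Var(P−A) = 1 + 1 − 2·0.54 = 2 − 1.08 = 0.92.
Because errors are independent across components, Cov(Tᵢ,Tⱼ) = Cov(Xᵢ,Xⱼ); the off-diagonal part of the true-score variance is the same as above.
True-score variance = [0.81 + 0.76] − 1.08 = 1.57 − 1.08 = 0.49.
Reliability = 0.49 / 0.92 = 0.533.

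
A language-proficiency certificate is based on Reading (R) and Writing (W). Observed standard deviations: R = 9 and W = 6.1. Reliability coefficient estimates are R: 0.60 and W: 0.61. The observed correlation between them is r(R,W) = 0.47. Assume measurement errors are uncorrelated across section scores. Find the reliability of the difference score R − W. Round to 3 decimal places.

0.296

Var(R−W) = 9² + 6.1² − 2·9·6.1·0.47 = 118.21 − 51.606 = 66.604.
With uncorrelated errors the cross-covariances are all true-score covariance, so they carry over unchanged; only the diagonal terms shrink to ρᵢσᵢ².
True-score variance = [9²·0.60 + 6.1²·0.61] − 51.606 = 71.2981 − 51.606 = 19.6921.
Reliability = 19.6921 / 66.604 = 0.296.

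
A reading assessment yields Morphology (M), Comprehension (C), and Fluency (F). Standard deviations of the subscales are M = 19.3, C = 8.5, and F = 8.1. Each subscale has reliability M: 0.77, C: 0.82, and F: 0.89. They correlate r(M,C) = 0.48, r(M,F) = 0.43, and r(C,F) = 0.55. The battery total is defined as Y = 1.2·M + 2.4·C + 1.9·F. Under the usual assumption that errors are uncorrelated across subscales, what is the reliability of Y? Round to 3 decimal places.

0.902

Var(Y) = 1.2²·19.3² + 2.4²·8.5² + 1.9²·8.1² + 2·[2.88·19.3·8.5·0.48 + 2.28·19.3·8.1·0.43 + 4.56·8.5·8.1·0.55] = 1189.4 + 1105.45 = 2294.85.
Under uncorrelated errors the observed covariances equal the true-score covariances, so only the own-variance terms attenuate.
True-score variance = [1.2²·19.3²·0.77 + 2.4²·8.5²·0.82 + 1.9²·8.1²·0.89] + 1105.45 = 965.066 + 1105.45 = 2070.52.
Reliability = 2070.52 / 2294.85 = 0.902.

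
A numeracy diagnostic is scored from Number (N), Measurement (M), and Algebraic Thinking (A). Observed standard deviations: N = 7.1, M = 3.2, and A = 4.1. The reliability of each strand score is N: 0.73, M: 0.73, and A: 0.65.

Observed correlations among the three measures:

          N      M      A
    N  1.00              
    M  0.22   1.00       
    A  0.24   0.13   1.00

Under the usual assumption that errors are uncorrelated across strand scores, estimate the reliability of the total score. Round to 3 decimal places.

Var(N+M+A) = 7.1² + 3.2² + 4.1² + 2·[7.1·3.2·0.22 + 7.1·4.1·0.24 + 3.2·4.1·0.13] = 77.46 + 27.3808 = 104.841.
Under uncorrelated errors the observed covariances equal the true-score covariances, so only the own-variance terms attenuate.
True-score variance = [7.1²·0.73 + 3.2²·0.73 + 4.1²·0.65] + 27.3808 = 55.201 + 27.3808 = 82.5818.
Reliability = 82.5818 / 104.841 = 0.788.

0.788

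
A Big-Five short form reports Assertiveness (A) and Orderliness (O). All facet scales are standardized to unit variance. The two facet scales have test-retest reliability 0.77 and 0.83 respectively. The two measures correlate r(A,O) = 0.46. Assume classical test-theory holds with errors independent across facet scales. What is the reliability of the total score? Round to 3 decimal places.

0.863

Var(A+O) = 2 + 2·[0.46] = 2 + 0.92 = 2.92.
Because errors are independent across components, Cov(Tᵢ,Tⱼ) = Cov(Xᵢ,Xⱼ); the off-diagonal part of the true-score variance is the same as above.
True-score variance = [0.77 + 0.83] + 0.92 = 1.6 + 0.92 = 2.52.
Reliability = 2.52 / 2.92 = 0.863.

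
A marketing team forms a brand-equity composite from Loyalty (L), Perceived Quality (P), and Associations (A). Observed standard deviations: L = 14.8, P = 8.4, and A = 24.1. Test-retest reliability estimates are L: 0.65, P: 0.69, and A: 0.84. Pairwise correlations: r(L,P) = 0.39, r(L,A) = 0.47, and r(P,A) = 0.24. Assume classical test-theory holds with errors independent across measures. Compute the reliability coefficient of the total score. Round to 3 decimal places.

0.863

Var(L+P+A) = 14.8² + 8.4² + 24.1² + 2·[14.8·8.4·0.39 + 14.8·24.1·0.47 + 8.4·24.1·0.24] = 870.41 + 529.42 = 1399.83.
Under uncorrelated errors the observed covariances equal the true-score covariances, so only the own-variance terms attenuate.
True-score variance = [14.8²·0.65 + 8.4²·0.69 + 24.1²·0.84] + 529.42 = 678.943 + 529.42 = 1208.36.
Reliability = 1208.36 / 1399.83 = 0.863.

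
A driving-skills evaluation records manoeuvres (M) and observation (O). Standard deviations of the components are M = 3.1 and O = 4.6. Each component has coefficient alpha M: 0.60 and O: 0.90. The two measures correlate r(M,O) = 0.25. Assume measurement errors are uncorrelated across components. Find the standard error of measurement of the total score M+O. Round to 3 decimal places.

2.441

Var(total) = 30.77 + 7.13 = 37.9.
True-score variance = 24.81 + 7.13 = 31.94, so reliability = 0.8427.
Error variance = 37.9 − 31.94 = 5.96; SEM = √5.96 = 2.441.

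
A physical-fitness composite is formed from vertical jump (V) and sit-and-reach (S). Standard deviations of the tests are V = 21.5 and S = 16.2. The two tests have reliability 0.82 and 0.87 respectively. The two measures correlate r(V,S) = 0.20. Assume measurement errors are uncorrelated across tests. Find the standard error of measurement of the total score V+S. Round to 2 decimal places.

10.83

Var(total) = 724.69 + 139.32 = 864.01.
True-score variance = 607.368 + 139.32 = 746.688, so reliability = 0.8642.
Error variance = 864.01 − 746.688 = 117.322; SEM = √117.322 = 10.83.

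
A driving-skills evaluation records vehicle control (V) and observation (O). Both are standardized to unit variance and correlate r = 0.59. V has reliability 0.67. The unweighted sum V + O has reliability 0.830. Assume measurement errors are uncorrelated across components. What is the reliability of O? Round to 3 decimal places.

Var(V+O) = 2 + 2·0.59 = 3.180.
True-score variance = ρ_V + ρ_O + 2·0.59, so 0.830 = (0.67 + ρ_O + 1.18) / 3.180.
ρ_O = 0.830·3.180 − 0.67 − 1.18 = 0.789.

0.789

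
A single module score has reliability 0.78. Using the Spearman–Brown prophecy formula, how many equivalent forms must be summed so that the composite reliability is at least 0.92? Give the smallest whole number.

4

k ≥ ρ*(1−ρ₁)/(ρ₁(1−ρ*)) = 0.92·0.22 / (0.78·0.08) = 3.244.
Smallest integer k = 4.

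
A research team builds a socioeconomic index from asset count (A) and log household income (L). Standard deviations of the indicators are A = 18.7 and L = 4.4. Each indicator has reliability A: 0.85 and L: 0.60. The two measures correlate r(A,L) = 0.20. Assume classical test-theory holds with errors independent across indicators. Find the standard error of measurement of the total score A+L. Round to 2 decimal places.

7.76

Var(total) = 369.05 + 32.912 = 401.962.
True-score variance = 308.852 + 32.912 = 341.764, so reliability = 0.8502.
Error variance = 401.962 − 341.764 = 60.1975; SEM = √60.1975 = 7.76.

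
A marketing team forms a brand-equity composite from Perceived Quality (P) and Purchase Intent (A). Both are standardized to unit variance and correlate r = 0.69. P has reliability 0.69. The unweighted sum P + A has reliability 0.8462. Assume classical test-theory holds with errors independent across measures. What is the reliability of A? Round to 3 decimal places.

0.790

Var(P+A) = 2 + 2·0.69 = 3.380.
True-score variance = ρ_P + ρ_A + 2·0.69, so 0.8462 = (0.69 + ρ_A + 1.38) / 3.380.
ρ_A = 0.8462·3.380 − 0.69 − 1.38 = 0.790.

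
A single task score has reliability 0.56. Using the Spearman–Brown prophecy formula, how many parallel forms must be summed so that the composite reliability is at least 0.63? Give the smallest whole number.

2

k ≥ ρ*(1−ρ₁)/(ρ₁(1−ρ*)) = 0.63·0.44 / (0.56·0.37) = 1.338.
Smallest integer k = 2.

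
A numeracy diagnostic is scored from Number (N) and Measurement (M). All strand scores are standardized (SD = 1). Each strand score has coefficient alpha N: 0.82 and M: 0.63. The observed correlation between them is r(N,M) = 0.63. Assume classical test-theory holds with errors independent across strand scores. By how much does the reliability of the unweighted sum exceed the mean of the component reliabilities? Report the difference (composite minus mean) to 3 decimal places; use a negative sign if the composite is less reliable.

0.106

Var(sum) = 2 + 1.26 = 3.26; true-score variance = 1.45 + 1.26 = 2.71; composite reliability = 0.8313.
Mean component reliability = 0.7250.
Difference = 0.8313 − 0.7250 = 0.106.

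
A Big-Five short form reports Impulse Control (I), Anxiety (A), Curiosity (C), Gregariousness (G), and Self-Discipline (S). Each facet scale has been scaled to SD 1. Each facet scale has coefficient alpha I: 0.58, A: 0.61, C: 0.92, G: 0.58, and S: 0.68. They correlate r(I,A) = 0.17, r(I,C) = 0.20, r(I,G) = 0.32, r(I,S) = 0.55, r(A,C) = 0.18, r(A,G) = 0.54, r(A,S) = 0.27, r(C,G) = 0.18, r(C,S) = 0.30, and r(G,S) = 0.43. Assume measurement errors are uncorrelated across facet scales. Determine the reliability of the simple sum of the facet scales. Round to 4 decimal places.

Var(I+A+C+G+S) = 5 + 2·[0.17 + 0.20 + 0.32 + 0.55 + 0.18 + 0.54 + 0.27 + 0.18 + 0.30 + 0.43] = 5 + 6.28 = 11.28.
With uncorrelated errors the cross-covariances are all true-score covariance, so they carry over unchanged; only the diagonal terms shrink to ρᵢσᵢ².
True-score variance = [0.58 + 0.61 + 0.92 + 0.58 + 0.68] + 6.28 = 3.37 + 6.28 = 9.65.
Reliability = 9.65 / 11.28 = 0.8555.

0.8555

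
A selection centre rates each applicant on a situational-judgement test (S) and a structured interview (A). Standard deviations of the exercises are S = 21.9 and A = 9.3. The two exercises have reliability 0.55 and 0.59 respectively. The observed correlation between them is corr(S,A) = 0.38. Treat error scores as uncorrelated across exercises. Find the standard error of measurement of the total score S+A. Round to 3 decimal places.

15.852

Var(total) = 566.1 + 154.789 = 720.889.
True-score variance = 314.815 + 154.789 = 469.604, so reliability = 0.6514.
Error variance = 720.889 − 469.604 = 251.285; SEM = √251.285 = 15.852.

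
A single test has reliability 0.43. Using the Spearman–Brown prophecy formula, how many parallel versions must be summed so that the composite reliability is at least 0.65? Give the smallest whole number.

3

k ≥ ρ*(1−ρ₁)/(ρ₁(1−ρ*)) = 0.65·0.57 / (0.43·0.35) = 2.462.
Smallest integer k = 3.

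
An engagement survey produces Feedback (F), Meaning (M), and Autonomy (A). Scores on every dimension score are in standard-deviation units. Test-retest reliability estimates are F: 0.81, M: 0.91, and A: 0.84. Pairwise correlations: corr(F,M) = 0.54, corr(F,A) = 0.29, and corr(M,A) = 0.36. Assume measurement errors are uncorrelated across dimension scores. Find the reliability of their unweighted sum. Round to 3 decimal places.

0.918

Var(F+M+A) = 3 + 2·[0.54 + 0.29 + 0.36] = 3 + 2.38 = 5.38.
Under uncorrelated errors the observed covariances equal the true-score covariances, so only the own-variance terms attenuate.
True-score variance = [0.81 + 0.91 + 0.84] + 2.38 = 2.56 + 2.38 = 4.94.
Reliability = 4.94 / 5.38 = 0.918.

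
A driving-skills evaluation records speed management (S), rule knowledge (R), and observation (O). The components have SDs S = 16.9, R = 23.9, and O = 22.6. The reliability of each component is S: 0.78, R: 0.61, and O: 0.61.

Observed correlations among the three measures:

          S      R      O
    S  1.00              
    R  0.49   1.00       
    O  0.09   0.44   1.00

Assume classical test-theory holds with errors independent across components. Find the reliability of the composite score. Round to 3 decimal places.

0.790

Var(S+R+O) = 16.9² + 23.9² + 22.6² + 2·[16.9·23.9·0.49 + 16.9·22.6·0.09 + 23.9·22.6·0.44] = 1367.58 + 939.904 = 2307.48.
Under uncorrelated errors the observed covariances equal the true-score covariances, so only the own-variance terms attenuate.
True-score variance = [16.9²·0.78 + 23.9²·0.61 + 22.6²·0.61] + 939.904 = 882.777 + 939.904 = 1822.68.
Reliability = 1822.68 / 2307.48 = 0.790.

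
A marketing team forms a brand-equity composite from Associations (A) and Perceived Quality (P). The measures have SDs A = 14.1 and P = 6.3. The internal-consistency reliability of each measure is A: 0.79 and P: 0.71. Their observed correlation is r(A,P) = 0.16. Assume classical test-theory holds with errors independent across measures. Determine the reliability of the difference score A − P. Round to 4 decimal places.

0.7465

Var(A−P) = 14.1² + 6.3² − 2·14.1·6.3·0.16 = 238.5 − 28.4256 = 210.074.
With uncorrelated errors the cross-covariances are all true-score covariance, so they carry over unchanged; only the diagonal terms shrink to ρᵢσᵢ².
True-score variance = [14.1²·0.79 + 6.3²·0.71] − 28.4256 = 185.24 − 28.4256 = 156.814.
Reliability = 156.814 / 210.074 = 0.7465.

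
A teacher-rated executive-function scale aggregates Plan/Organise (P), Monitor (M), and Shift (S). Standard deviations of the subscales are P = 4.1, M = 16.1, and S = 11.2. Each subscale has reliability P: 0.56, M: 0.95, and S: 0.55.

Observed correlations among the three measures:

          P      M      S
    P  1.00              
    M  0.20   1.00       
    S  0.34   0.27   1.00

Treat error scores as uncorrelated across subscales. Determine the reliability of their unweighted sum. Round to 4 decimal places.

Var(P+M+S) = 4.1² + 16.1² + 11.2² + 2·[4.1·16.1·0.20 + 4.1·11.2·0.34 + 16.1·11.2·0.27] = 401.46 + 155.002 = 556.462.
With uncorrelated errors the cross-covariances are all true-score covariance, so they carry over unchanged; only the diagonal terms shrink to ρᵢσᵢ².
True-score variance = [4.1²·0.56 + 16.1²·0.95 + 11.2²·0.55] + 155.002 = 324.655 + 155.002 = 479.658.
Reliability = 479.658 / 556.462 = 0.8620.

0.8620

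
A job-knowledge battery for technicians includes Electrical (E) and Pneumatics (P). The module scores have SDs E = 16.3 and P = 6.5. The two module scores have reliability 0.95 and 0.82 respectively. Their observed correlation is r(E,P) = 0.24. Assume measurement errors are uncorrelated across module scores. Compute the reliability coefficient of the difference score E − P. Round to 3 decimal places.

Var(E−P) = 16.3² + 6.5² − 2·16.3·6.5·0.24 = 307.94 − 50.856 = 257.084.
Because errors are independent across components, Cov(Tᵢ,Tⱼ) = Cov(Xᵢ,Xⱼ); the off-diagonal part of the true-score variance is the same as above.
True-score variance = [16.3²·0.95 + 6.5²·0.82] − 50.856 = 287.05 − 50.856 = 236.195.
Reliability = 236.195 / 257.084 = 0.919.

0.919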